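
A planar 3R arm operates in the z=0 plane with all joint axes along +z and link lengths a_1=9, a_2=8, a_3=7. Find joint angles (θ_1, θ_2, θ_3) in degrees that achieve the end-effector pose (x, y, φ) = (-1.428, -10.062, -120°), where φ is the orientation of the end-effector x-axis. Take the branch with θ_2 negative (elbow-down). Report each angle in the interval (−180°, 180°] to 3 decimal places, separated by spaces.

wrist centre = target − a_3·(cos φ, sin φ) = (2.0720, -3.9998)
cos θ_2 = (20.2918−9²−8²)/(2·9·8) = -0.8660; θ_2 = -150.0005° (elbow-down)
β = atan2(-3.9998,2.0720) = -62.6148°; ψ = atan2(-3.9999,2.0718) = -62.6182°
θ_1 = β − ψ = 0.0034°
θ_3 = φ − θ_1 − θ_2 = 29.9971° (wrapped to (-180°,180°])

0.003 -150.000 29.997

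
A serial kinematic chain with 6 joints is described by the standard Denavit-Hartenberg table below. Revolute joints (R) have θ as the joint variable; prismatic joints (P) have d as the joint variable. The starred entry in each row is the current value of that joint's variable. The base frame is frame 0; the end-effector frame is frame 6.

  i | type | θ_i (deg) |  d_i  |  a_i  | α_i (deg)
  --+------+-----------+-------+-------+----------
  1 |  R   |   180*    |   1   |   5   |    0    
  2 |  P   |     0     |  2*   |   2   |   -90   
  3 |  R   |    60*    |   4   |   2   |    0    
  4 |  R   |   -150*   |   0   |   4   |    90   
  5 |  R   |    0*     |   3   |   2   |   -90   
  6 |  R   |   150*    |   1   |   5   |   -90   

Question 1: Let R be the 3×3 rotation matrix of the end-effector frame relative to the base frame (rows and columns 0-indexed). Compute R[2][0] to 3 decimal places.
-0.866

End-effector x-axis (col 0 of R) = (-0.5000,0.0000,-0.8660)
R[2][0] = -0.8660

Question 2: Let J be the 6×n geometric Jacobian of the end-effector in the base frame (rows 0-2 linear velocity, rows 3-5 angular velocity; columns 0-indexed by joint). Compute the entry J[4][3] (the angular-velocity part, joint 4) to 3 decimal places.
axis z_3 = (-0.0000,-1.0000,0.0000); lever o_n−o_3 = (0.5000,-1.0000,1.6699)
cross product → J_v[:, 3] = (-1.6699,0.0000,0.5000)
J_ω[:, 3] = z_3
entry J[4][3] = -1.0000

-1.000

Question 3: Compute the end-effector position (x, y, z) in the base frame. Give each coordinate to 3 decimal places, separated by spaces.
after link 1: o_1 = (-5.0000, 0.0000, 1.0000)
after link 2: o_2 = (-7.0000, 0.0000, 3.0000)
after link 3: o_3 = (-8.0000, -4.0000, 1.2679)
after link 4: o_4 = (-8.0000, -4.0000, 5.2679)
after link 5: o_5 = (-5.0000, -4.0000, 7.2679)
after link 6: o_6 = (-7.5000, -5.0000, 2.9378)

-7.500 -5.000 2.938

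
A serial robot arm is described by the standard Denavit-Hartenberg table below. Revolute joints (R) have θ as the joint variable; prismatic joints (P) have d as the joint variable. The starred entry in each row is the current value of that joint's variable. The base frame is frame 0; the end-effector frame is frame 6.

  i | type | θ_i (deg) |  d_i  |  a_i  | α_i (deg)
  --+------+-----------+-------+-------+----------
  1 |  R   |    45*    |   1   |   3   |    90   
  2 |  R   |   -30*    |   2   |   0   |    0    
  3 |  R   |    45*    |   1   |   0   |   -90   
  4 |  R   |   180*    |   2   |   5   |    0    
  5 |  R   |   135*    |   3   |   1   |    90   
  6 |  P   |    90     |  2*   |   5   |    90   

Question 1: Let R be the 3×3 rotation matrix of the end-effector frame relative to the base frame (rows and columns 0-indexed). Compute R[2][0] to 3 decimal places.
0.966

End-effector x-axis (col 0 of R) = (-0.1830,-0.1830,0.9659)
R[2][0] = 0.9659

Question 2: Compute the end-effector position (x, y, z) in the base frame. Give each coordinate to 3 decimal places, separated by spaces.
after link 1: o_1 = (2.1213, 2.1213, 1.0000)
after link 2: o_2 = (3.5355, 0.7071, 1.0000)
after link 3: o_3 = (4.2426, -0.0000, 1.0000)
after link 4: o_4 = (0.4616, -3.7811, 1.6378)
after link 5: o_5 = (0.8955, -4.3472, 4.7185)
after link 6: o_6 = (0.0145, -7.2282, 9.1822)

0.014 -7.228 9.182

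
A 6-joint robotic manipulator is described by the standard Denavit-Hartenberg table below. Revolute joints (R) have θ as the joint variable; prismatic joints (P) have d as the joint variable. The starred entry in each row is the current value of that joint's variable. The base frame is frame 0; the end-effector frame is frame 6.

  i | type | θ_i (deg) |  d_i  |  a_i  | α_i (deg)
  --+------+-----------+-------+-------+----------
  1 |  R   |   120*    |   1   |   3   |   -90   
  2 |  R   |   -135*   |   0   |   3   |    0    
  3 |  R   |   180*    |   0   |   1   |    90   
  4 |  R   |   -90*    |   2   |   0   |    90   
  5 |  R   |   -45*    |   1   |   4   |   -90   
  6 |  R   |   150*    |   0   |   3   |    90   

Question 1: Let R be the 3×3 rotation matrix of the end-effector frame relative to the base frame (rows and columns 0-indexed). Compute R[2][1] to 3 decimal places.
End-effector y-axis (col 1 of R) = (0.3624,0.7866,0.5000)
R[2][1] = 0.5000

0.500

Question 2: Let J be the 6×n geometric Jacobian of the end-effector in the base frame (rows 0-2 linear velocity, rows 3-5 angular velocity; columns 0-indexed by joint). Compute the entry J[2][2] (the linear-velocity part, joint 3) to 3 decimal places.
-1.774

axis z_2 = (-0.8660,-0.5000,0.0000); lever o_n−o_2 = (-0.0285,2.0319,-0.3474)
cross product → J_v[:, 2] = (0.1737,-0.3009,-1.7739)
J_ω[:, 2] = z_2
entry J[2][2] = -1.7739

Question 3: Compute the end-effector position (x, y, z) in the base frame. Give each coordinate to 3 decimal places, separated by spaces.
after link 1: o_1 = (-1.5000, 2.5981, 1.0000)
after link 2: o_2 = (-0.4393, 0.7610, 3.1213)
after link 3: o_3 = (-0.7929, 1.3733, 2.4142)
after link 4: o_4 = (-1.5000, 2.5981, 3.8284)
after link 5: o_5 = (2.3030, 1.6679, 2.5355)
after link 6: o_6 = (-0.4678, 2.7929, 2.7739)

-0.468 2.793 2.774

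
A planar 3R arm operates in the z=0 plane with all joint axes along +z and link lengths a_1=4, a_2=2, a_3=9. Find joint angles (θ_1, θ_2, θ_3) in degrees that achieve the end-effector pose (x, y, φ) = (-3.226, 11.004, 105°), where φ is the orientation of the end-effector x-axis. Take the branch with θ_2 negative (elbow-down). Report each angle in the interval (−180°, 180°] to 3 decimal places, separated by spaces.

135.001 -150.003 120.003

wrist centre = target − a_3·(cos φ, sin φ) = (-0.8966, 2.3107)
cos θ_2 = (6.1431−4²−2²)/(2·4·2) = -0.8661; θ_2 = -150.0033° (elbow-down)
β = atan2(2.3107,-0.8966) = 111.2082°; ψ = atan2(-0.9999,2.2679) = -23.7924°
θ_1 = β − ψ = 135.0006°
θ_3 = φ − θ_1 − θ_2 = 120.0028° (wrapped to (-180°,180°])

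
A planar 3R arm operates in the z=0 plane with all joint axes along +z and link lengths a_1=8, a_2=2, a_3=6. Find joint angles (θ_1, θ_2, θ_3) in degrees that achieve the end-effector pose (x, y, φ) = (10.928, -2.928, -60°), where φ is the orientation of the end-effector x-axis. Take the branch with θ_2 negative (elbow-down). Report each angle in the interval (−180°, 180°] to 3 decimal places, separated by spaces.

wrist centre = target − a_3·(cos φ, sin φ) = (7.9280, 2.2682)
cos θ_2 = (67.9977−8²−2²)/(2·8·2) = -0.0001; θ_2 = -90.0041° (elbow-down)
β = atan2(2.2682,7.9280) = 15.9655°; ψ = atan2(-2.0000,7.9999) = -14.0365°
θ_1 = β − ψ = 30.0020°
θ_3 = φ − θ_1 − θ_2 = 0.0021° (wrapped to (-180°,180°])

30.002 -90.004 0.002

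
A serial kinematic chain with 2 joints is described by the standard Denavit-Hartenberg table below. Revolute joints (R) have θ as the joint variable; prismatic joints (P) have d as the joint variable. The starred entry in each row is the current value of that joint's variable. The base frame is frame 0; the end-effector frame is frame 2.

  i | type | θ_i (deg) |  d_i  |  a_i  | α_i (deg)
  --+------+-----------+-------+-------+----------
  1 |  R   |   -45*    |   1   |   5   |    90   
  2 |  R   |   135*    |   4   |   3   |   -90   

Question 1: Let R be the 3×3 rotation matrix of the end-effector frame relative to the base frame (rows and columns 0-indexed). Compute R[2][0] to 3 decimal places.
0.707

End-effector x-axis (col 0 of R) = (-0.5000,0.5000,0.7071)
R[2][0] = 0.7071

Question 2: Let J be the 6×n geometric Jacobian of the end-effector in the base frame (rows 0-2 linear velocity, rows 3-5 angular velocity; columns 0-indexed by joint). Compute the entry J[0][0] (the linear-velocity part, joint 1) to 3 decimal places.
axis z_0 = ẑ; lever o_n−o_0 = (-0.7929,-4.8640,3.1213)
cross product → J_v[:, 0] = (4.8640,-0.7929,0.0000)
J_ω[:, 0] = z_0
entry J[0][0] = 4.8640

4.864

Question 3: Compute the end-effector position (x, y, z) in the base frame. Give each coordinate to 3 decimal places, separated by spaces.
-0.793 -4.864 3.121

after link 1: o_1 = (3.5355, -3.5355, 1.0000)
after link 2: o_2 = (-0.7929, -4.8640, 3.1213)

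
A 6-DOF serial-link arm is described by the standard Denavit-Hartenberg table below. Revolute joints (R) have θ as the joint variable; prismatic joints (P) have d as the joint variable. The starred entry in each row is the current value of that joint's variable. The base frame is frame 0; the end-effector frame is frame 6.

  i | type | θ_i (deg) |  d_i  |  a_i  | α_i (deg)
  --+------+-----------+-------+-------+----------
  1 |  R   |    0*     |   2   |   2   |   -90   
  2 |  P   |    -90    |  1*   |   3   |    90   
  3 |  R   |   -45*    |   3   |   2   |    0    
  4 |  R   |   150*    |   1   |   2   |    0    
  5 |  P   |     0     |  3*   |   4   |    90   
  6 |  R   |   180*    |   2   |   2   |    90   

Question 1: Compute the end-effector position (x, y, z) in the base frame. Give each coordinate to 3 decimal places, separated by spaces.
after link 1: o_1 = (2.0000, 0.0000, 2.0000)
after link 2: o_2 = (2.0000, 1.0000, 5.0000)
after link 3: o_3 = (-1.0000, -0.4142, 6.4142)
after link 4: o_4 = (-2.0000, 1.5176, 5.8966)
after link 5: o_5 = (-5.0000, 5.3813, 4.8613)
after link 6: o_6 = (-5.0000, 3.9671, 7.3108)

-5.000 3.967 7.311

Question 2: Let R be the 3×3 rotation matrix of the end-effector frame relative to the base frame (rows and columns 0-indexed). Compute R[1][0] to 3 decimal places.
-0.966

End-effector x-axis (col 0 of R) = (-0.0000,-0.9659,0.2588)
R[1][0] = -0.9659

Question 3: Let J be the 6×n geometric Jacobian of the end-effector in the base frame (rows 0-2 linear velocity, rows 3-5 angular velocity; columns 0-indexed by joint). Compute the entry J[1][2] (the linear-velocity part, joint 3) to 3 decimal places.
axis z_2 = (-1.0000,0.0000,0.0000); lever o_n−o_2 = (-7.0000,2.9671,2.3108)
cross product → J_v[:, 2] = (-0.0000,2.3108,-2.9671)
J_ω[:, 2] = z_2
entry J[1][2] = 2.3108

2.311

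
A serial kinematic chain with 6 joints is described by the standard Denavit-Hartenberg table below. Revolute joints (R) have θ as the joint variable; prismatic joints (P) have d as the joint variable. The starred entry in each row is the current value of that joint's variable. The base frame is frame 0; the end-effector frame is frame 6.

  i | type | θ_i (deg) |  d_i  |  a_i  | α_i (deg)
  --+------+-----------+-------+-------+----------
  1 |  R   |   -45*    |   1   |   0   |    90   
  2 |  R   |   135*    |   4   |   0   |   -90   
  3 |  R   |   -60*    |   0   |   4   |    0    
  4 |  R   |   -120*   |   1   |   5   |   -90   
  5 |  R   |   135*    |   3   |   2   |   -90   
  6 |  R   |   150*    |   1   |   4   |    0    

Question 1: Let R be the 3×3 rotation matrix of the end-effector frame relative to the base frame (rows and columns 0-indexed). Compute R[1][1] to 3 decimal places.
-0.612

End-effector y-axis (col 1 of R) = (-0.6124,-0.6124,-0.5000)
R[1][1] = -0.6124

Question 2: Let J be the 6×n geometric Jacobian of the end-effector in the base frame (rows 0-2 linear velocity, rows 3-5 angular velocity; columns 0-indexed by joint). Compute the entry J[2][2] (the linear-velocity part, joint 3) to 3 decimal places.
3.157

axis z_2 = (-0.5000,0.5000,-0.7071); lever o_n−o_2 = (-2.8637,-3.4495,-4.2925)
cross product → J_v[:, 2] = (-4.5854,-0.1213,3.1566)
J_ω[:, 2] = z_2
entry J[2][2] = 3.1566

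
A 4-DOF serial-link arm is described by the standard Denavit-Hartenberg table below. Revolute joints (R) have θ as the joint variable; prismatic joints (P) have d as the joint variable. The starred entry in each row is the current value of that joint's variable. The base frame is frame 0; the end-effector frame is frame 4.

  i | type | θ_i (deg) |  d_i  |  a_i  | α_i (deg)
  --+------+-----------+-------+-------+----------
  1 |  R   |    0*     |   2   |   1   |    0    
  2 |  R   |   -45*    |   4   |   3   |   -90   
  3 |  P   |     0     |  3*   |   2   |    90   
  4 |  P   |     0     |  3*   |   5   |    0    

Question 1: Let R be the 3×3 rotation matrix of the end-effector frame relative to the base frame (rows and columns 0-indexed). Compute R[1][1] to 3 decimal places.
End-effector y-axis (col 1 of R) = (0.7071,0.7071,0.0000)
R[1][1] = 0.7071

0.707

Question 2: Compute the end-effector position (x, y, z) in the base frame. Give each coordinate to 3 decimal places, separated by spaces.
after link 1: o_1 = (1.0000, 0.0000, 2.0000)
after link 2: o_2 = (3.1213, -2.1213, 6.0000)
after link 3: o_3 = (6.6569, -1.4142, 6.0000)
after link 4: o_4 = (10.1924, -4.9497, 9.0000)

10.192 -4.950 9.000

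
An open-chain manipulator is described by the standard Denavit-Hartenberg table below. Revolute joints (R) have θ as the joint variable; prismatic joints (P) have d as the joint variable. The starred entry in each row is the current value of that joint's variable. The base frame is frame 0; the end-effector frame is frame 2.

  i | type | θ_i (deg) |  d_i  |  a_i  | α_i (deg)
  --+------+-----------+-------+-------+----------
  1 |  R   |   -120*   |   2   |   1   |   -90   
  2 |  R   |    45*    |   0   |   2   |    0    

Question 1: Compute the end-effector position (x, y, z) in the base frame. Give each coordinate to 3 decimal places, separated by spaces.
after link 1: o_1 = (-0.5000, -0.8660, 2.0000)
after link 2: o_2 = (-1.2071, -2.0908, 0.5858)

-1.207 -2.091 0.586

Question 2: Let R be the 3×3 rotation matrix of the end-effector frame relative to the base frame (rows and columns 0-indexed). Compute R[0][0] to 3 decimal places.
End-effector x-axis (col 0 of R) = (-0.3536,-0.6124,-0.7071)
R[0][0] = -0.3536

-0.354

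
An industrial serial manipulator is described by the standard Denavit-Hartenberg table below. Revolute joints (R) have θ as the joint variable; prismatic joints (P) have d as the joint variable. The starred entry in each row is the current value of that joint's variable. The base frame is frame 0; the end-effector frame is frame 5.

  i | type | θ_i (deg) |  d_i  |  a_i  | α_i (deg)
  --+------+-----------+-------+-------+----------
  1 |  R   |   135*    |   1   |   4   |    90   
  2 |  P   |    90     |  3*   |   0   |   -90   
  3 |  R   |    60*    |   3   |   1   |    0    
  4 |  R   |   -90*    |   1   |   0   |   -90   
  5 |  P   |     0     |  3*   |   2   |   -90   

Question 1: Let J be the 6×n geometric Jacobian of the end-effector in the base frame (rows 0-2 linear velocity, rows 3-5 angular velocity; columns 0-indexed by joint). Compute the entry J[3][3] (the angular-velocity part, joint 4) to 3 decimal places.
0.707

axis z_3 = (0.7071,-0.7071,0.0000); lever o_n−o_3 = (-0.4229,-1.8371,3.2321)
cross product → J_v[:, 3] = (-2.2854,-2.2854,-1.5981)
J_ω[:, 3] = z_3
entry J[3][3] = 0.7071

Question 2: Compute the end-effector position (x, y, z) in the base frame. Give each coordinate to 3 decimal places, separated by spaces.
0.379 0.379 4.732

after link 1: o_1 = (-2.8284, 2.8284, 1.0000)
after link 2: o_2 = (-0.7071, 4.9497, 1.0000)
after link 3: o_3 = (0.8018, 2.2161, 1.5000)
after link 4: o_4 = (1.5089, 1.5089, 1.5000)
after link 5: o_5 = (0.3789, 0.3789, 4.7321)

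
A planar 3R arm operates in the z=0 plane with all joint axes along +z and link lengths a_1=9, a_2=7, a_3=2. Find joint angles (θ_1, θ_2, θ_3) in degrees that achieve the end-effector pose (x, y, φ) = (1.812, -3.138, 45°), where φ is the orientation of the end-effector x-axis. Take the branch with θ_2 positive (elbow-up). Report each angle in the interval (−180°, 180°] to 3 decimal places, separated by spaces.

-134.997 150.000 29.997

wrist centre = target − a_3·(cos φ, sin φ) = (0.3978, -4.5522)
cos θ_2 = (20.8809−9²−7²)/(2·9·7) = -0.8660; θ_2 = 149.9999° (elbow-up)
β = atan2(-4.5522,0.3978) = -85.0060°; ψ = atan2(3.5000,2.9378) = 49.9907°
θ_1 = β − ψ = -134.9967°
θ_3 = φ − θ_1 − θ_2 = 29.9967° (wrapped to (-180°,180°])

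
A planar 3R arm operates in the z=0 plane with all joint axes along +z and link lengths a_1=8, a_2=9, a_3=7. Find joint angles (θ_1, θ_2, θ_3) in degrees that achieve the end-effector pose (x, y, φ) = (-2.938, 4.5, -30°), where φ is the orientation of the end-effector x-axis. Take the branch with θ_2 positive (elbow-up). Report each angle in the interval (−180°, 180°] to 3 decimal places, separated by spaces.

wrist centre = target − a_3·(cos φ, sin φ) = (-9.0002, 8.0000)
cos θ_2 = (145.0032−8²−9²)/(2·8·9) = 0.0000; θ_2 = 89.9987° (elbow-up)
β = atan2(8.0000,-9.0002) = 138.3670°; ψ = atan2(9.0000,8.0002) = 48.3657°
θ_1 = β − ψ = 90.0013°
θ_3 = φ − θ_1 − θ_2 = 150.0000° (wrapped to (-180°,180°])

90.001 89.999 150.000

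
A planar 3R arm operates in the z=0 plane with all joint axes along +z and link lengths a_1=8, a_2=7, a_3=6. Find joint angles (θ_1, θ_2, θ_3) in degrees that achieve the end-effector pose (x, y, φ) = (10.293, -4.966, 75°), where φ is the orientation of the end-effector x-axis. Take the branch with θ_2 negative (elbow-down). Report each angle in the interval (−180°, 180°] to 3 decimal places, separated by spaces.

-30.001 -44.997 149.998

wrist centre = target − a_3·(cos φ, sin φ) = (8.7401, -10.7616)
cos θ_2 = (192.2002−8²−7²)/(2·8·7) = 0.7071; θ_2 = -44.9970° (elbow-down)
β = atan2(-10.7616,8.7401) = -50.9179°; ψ = atan2(-4.9495,12.9500) = -20.9168°
θ_1 = β − ψ = -30.0011°
θ_3 = φ − θ_1 − θ_2 = 149.9981° (wrapped to (-180°,180°])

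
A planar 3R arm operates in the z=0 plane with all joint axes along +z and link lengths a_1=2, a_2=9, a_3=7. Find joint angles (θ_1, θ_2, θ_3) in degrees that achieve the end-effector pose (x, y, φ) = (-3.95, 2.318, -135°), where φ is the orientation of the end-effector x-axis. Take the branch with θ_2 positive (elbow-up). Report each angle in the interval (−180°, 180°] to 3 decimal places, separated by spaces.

-60.012 150.011 135.001

wrist centre = target − a_3·(cos φ, sin φ) = (0.9997, 7.2677)
cos θ_2 = (53.8196−2²−9²)/(2·2·9) = -0.8661; θ_2 = 150.0109° (elbow-up)
β = atan2(7.2677,0.9997) = 82.1676°; ψ = atan2(4.4985,-5.7951) = 142.1791°
θ_1 = β − ψ = -60.0116°
θ_3 = φ − θ_1 − θ_2 = 135.0006° (wrapped to (-180°,180°])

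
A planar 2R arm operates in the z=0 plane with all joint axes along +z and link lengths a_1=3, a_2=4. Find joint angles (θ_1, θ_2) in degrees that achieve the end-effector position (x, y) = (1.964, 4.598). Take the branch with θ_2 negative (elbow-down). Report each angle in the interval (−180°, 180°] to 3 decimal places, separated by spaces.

120.002 -90.003

cos θ_2 = (24.9989−3²−4²)/(2·3·4) = -0.0000; θ_2 = -90.0026° (elbow-down)
β = atan2(4.5980,1.9640) = 66.8706°; ψ = atan2(-4.0000,2.9998) = -53.1318°
θ_1 = β − ψ = 120.0024°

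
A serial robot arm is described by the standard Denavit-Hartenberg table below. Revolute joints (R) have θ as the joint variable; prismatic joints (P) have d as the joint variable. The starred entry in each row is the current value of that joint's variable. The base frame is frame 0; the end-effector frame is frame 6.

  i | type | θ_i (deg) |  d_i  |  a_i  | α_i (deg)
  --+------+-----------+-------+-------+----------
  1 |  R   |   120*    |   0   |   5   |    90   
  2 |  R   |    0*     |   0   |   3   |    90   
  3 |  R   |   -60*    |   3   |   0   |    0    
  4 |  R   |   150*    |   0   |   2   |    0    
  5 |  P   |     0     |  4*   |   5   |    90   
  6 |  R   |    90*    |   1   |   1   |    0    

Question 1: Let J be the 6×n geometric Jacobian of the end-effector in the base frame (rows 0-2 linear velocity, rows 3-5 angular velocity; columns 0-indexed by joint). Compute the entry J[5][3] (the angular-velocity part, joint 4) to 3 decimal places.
axis z_3 = (0.0000,0.0000,-1.0000); lever o_n−o_3 = (5.5622,4.3660,-5.0000)
cross product → J_v[:, 3] = (4.3660,-5.5622,0.0000)
J_ω[:, 3] = z_3
entry J[5][3] = -1.0000

-1.000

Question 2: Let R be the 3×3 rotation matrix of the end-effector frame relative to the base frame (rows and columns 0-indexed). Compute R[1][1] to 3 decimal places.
-0.500

End-effector y-axis (col 1 of R) = (-0.8660,-0.5000,-0.0000)
R[1][1] = -0.5000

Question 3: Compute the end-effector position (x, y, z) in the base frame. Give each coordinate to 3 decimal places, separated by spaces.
after link 1: o_1 = (-2.5000, 4.3301, 0.0000)
after link 2: o_2 = (-4.0000, 6.9282, 0.0000)
after link 3: o_3 = (-4.0000, 6.9282, -3.0000)
after link 4: o_4 = (-2.2679, 7.9282, -3.0000)
after link 5: o_5 = (2.0622, 10.4282, -7.0000)
after link 6: o_6 = (1.5622, 11.2942, -8.0000)

1.562 11.294 -8.000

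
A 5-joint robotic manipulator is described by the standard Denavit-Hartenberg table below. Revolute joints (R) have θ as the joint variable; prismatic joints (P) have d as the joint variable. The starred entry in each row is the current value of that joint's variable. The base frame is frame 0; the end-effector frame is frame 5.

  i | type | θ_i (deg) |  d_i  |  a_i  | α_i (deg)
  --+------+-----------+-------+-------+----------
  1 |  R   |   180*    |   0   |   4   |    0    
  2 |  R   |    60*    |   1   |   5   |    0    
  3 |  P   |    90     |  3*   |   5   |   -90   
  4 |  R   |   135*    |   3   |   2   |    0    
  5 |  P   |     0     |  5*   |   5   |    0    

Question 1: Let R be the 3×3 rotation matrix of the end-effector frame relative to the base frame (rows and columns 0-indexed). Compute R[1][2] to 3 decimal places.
0.866

End-effector z-axis (col 2 of R) = (0.5000,0.8660,0.0000)
R[1][2] = 0.8660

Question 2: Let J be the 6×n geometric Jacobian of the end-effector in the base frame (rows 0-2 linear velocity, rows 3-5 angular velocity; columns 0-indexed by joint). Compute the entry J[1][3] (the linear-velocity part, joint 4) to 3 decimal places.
axis z_3 = (0.5000,0.8660,0.0000); lever o_n−o_3 = (-0.2866,9.4031,-4.9497)
cross product → J_v[:, 3] = (-4.2866,2.4749,4.9497)
J_ω[:, 3] = z_3
entry J[1][3] = 2.4749

2.475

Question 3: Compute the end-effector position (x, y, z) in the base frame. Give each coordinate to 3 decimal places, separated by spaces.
after link 1: o_1 = (-4.0000, 0.0000, 0.0000)
after link 2: o_2 = (-6.5000, -4.3301, 1.0000)
after link 3: o_3 = (-2.1699, -6.8301, 4.0000)
after link 4: o_4 = (-1.8946, -3.5249, 2.5858)
after link 5: o_5 = (-2.4565, 2.5729, -0.9497)

-2.456 2.573 -0.950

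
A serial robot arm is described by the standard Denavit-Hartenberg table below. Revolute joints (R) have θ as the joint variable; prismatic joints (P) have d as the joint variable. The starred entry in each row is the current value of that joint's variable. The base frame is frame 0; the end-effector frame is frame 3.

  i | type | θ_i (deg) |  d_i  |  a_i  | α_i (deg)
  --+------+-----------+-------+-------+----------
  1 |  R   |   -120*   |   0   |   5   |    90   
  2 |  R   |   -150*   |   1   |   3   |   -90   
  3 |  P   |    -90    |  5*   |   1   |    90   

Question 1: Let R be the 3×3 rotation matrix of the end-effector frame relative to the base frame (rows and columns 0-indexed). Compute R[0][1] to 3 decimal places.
-0.250

End-effector y-axis (col 1 of R) = (-0.2500,-0.4330,-0.8660)
R[0][1] = -0.2500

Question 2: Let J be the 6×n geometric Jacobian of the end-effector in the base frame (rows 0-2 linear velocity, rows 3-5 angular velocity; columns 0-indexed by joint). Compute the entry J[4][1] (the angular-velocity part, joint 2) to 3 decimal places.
axis z_1 = (-0.8660,0.5000,0.0000); lever o_n−o_1 = (-1.6830,1.0849,-5.8301)
cross product → J_v[:, 1] = (-2.9151,-5.0490,-0.0981)
J_ω[:, 1] = z_1
entry J[4][1] = 0.5000

0.500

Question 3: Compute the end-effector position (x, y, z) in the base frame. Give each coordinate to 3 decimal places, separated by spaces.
-4.183 -3.245 -5.830

after link 1: o_1 = (-2.5000, -4.3301, 0.0000)
after link 2: o_2 = (-2.0670, -1.5801, -1.5000)
after link 3: o_3 = (-4.1830, -3.2452, -5.8301)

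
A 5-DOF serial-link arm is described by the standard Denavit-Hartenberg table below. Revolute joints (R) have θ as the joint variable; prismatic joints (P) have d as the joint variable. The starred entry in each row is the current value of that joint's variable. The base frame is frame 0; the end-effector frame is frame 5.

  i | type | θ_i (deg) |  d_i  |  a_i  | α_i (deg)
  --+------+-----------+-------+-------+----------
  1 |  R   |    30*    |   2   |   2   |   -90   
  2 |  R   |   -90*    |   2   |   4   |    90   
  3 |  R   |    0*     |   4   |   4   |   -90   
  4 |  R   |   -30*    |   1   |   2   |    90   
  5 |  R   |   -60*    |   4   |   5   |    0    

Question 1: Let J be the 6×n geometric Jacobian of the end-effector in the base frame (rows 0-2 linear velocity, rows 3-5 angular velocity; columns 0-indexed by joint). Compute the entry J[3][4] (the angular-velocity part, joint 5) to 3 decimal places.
-0.750

axis z_4 = (-0.7500,-0.4330,-0.5000); lever o_n−o_4 = (-1.9175,-6.1071,0.1651)
cross product → J_v[:, 4] = (-3.1250,1.0825,3.7500)
J_ω[:, 4] = z_4
entry J[3][4] = -0.7500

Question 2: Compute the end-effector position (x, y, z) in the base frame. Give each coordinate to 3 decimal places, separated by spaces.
after link 1: o_1 = (1.7321, 1.0000, 2.0000)
after link 2: o_2 = (0.7321, 2.7321, 6.0000)
after link 3: o_3 = (-2.7321, 0.7321, 10.0000)
after link 4: o_4 = (-4.0981, 1.0981, 11.7321)
after link 5: o_5 = (-6.0155, -5.0090, 11.8971)

-6.016 -5.009 11.897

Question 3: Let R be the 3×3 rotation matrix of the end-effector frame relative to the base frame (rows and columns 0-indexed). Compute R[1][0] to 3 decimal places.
End-effector x-axis (col 0 of R) = (0.2165,-0.8750,0.4330)
R[1][0] = -0.8750

-0.875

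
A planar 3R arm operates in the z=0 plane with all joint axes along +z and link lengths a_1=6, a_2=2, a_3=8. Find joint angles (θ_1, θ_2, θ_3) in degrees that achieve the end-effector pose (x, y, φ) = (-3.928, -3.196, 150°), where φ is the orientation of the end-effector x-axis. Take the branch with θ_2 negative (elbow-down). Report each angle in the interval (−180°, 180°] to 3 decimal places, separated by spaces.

-59.997 -30.005 -119.998

wrist centre = target − a_3·(cos φ, sin φ) = (3.0002, -7.1960)
cos θ_2 = (60.7836−6²−2²)/(2·6·2) = 0.8660; θ_2 = -30.0047° (elbow-down)
β = atan2(-7.1960,3.0002) = -67.3675°; ψ = atan2(-1.0001,7.7320) = -7.3704°
θ_1 = β − ψ = -59.9971°
θ_3 = φ − θ_1 − θ_2 = -119.9983° (wrapped to (-180°,180°])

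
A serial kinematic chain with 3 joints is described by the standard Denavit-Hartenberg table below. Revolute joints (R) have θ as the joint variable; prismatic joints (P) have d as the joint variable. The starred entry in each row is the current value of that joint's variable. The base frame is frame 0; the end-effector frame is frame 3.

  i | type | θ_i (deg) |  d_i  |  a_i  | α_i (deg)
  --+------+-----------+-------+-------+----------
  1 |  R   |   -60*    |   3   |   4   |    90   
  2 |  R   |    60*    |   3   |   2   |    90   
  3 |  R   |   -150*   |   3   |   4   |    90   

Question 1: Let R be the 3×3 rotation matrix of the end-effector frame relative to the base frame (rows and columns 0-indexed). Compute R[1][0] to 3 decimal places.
End-effector x-axis (col 0 of R) = (0.2165,0.6250,-0.7500)
R[1][0] = 0.6250

0.625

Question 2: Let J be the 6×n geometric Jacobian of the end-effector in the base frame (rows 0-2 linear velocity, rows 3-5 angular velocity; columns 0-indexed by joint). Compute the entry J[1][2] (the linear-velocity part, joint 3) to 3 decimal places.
axis z_2 = (0.4330,-0.7500,-0.5000); lever o_n−o_2 = (2.1651,0.2500,-4.5000)
cross product → J_v[:, 2] = (3.5000,0.8660,1.7321)
J_ω[:, 2] = z_2
entry J[1][2] = 0.8660

0.866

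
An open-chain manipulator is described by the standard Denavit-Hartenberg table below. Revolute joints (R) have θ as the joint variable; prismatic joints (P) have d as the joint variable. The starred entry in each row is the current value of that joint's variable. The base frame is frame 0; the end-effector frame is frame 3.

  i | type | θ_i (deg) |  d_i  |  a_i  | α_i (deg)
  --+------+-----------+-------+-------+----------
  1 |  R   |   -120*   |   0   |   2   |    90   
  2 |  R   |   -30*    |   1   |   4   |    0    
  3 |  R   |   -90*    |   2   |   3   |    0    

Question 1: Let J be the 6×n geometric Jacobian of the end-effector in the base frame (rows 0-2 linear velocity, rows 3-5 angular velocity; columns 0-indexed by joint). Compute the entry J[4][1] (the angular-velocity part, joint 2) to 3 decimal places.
axis z_1 = (-0.8660,0.5000,0.0000); lever o_n−o_1 = (-3.5801,-0.2010,-4.5981)
cross product → J_v[:, 1] = (-2.2990,-3.9821,1.9641)
J_ω[:, 1] = z_1
entry J[4][1] = 0.5000

0.500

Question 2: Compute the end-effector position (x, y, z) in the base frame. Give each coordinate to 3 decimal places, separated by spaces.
-4.580 -1.933 -4.598

after link 1: o_1 = (-1.0000, -1.7321, 0.0000)
after link 2: o_2 = (-3.5981, -4.2321, -2.0000)
after link 3: o_3 = (-4.5801, -1.9330, -4.5981)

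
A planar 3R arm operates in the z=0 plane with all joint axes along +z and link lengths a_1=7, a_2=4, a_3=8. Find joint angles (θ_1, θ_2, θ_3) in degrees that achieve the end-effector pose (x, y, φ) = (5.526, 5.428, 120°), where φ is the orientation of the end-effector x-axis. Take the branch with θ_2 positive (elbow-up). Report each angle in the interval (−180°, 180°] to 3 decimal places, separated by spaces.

-30.003 60.006 89.998

wrist centre = target − a_3·(cos φ, sin φ) = (9.5260, -1.5002)
cos θ_2 = (92.9953−7²−4²)/(2·7·4) = 0.4999; θ_2 = 60.0056° (elbow-up)
β = atan2(-1.5002,9.5260) = -8.9497°; ψ = atan2(3.4643,8.9997) = 21.0535°
θ_1 = β − ψ = -30.0032°
θ_3 = φ − θ_1 − θ_2 = 89.9977° (wrapped to (-180°,180°])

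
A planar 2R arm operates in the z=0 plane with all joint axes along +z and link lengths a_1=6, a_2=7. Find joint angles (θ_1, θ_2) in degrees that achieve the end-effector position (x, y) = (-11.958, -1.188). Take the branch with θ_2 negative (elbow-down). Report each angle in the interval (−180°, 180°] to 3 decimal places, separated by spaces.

-150.006 -44.992

cos θ_2 = (144.4051−6²−7²)/(2·6·7) = 0.7072; θ_2 = -44.9921° (elbow-down)
β = atan2(-1.1880,-11.9580) = -174.3264°; ψ = atan2(-4.9491,10.9504) = -24.3207°
θ_1 = β − ψ = -150.0057°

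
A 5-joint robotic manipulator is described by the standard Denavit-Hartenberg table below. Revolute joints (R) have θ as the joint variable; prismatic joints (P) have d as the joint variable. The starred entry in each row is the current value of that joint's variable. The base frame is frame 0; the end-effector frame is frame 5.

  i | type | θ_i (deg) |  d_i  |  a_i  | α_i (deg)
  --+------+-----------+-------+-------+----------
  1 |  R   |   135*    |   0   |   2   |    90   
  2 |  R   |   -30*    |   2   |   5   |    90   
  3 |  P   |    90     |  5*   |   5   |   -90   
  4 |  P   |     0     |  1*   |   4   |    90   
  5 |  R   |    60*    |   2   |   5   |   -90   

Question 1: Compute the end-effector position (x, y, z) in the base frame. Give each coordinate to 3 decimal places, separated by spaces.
10.809 8.283 -5.897

after link 1: o_1 = (-1.4142, 1.4142, 0.0000)
after link 2: o_2 = (-3.0619, 5.8903, -2.5000)
after link 3: o_3 = (2.2414, 7.6581, -6.8301)
after link 4: o_4 = (5.6822, 9.8741, -6.3301)
after link 5: o_5 = (10.8088, 8.2831, -5.8971)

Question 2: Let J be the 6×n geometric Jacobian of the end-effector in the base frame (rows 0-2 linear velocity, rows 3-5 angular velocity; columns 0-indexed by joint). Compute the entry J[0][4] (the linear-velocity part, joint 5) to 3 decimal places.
axis z_4 = (0.3536,-0.3536,-0.8660); lever o_n−o_4 = (5.1265,-1.5910,0.4330)
cross product → J_v[:, 4] = (-1.5309,-4.5928,1.2500)
J_ω[:, 4] = z_4
entry J[0][4] = -1.5309

-1.531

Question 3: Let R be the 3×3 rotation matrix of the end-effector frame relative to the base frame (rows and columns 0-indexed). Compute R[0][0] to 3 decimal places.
0.884

End-effector x-axis (col 0 of R) = (0.8839,-0.1768,0.4330)
R[0][0] = 0.8839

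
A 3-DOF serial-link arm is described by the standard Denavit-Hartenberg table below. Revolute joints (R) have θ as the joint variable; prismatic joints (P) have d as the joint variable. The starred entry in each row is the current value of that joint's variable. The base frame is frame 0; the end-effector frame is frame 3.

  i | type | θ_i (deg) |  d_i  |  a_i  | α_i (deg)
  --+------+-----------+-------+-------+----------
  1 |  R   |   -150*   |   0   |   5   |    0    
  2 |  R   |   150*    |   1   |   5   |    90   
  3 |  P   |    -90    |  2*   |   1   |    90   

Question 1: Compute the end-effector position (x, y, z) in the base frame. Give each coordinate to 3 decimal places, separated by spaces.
after link 1: o_1 = (-4.3301, -2.5000, 0.0000)
after link 2: o_2 = (0.6699, -2.5000, 1.0000)
after link 3: o_3 = (0.6699, -4.5000, 0.0000)

0.670 -4.500 0.000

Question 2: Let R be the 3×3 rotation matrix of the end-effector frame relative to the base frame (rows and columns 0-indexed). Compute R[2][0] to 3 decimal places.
-1.000

End-effector x-axis (col 0 of R) = (0.0000,-0.0000,-1.0000)
R[2][0] = -1.0000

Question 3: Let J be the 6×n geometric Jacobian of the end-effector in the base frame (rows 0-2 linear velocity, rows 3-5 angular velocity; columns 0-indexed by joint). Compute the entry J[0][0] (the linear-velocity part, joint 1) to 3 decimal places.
axis z_0 = ẑ; lever o_n−o_0 = (0.6699,-4.5000,0.0000)
cross product → J_v[:, 0] = (4.5000,0.6699,-0.0000)
J_ω[:, 0] = z_0
entry J[0][0] = 4.5000

4.500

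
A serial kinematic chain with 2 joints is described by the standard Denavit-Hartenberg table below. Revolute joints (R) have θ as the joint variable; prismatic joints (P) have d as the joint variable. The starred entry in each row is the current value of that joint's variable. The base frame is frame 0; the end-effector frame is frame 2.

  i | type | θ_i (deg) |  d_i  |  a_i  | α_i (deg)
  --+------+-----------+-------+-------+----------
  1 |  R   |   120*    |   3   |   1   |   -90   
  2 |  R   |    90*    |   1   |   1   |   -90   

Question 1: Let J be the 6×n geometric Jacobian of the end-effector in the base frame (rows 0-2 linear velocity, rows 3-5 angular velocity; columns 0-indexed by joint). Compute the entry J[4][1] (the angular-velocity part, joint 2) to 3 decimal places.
-0.500

axis z_1 = (-0.8660,-0.5000,0.0000); lever o_n−o_1 = (-0.8660,-0.5000,-1.0000)
cross product → J_v[:, 1] = (0.5000,-0.8660,-0.0000)
J_ω[:, 1] = z_1
entry J[4][1] = -0.5000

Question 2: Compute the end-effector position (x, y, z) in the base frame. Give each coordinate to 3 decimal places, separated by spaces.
after link 1: o_1 = (-0.5000, 0.8660, 3.0000)
after link 2: o_2 = (-1.3660, 0.3660, 2.0000)

-1.366 0.366 2.000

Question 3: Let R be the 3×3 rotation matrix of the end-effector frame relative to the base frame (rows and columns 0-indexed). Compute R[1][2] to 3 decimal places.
-0.866

End-effector z-axis (col 2 of R) = (0.5000,-0.8660,-0.0000)
R[1][2] = -0.8660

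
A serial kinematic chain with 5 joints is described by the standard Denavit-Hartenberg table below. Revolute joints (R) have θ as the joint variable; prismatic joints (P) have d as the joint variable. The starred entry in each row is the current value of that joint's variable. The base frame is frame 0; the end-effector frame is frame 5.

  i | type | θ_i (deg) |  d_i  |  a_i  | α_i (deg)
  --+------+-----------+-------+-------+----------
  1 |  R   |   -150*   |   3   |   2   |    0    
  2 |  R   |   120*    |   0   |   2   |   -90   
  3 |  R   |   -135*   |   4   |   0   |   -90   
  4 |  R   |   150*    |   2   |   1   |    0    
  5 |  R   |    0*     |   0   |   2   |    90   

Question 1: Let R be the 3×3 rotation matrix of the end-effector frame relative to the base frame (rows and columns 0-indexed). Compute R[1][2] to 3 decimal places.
End-effector z-axis (col 2 of R) = (-0.7392,-0.5732,0.3536)
R[1][2] = -0.5732

-0.573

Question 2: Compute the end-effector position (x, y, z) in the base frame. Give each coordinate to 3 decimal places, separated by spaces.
4.066 -1.461 2.577

after link 1: o_1 = (-1.7321, -1.0000, 3.0000)
after link 2: o_2 = (-0.0000, -2.0000, 3.0000)
after link 3: o_3 = (2.0000, 1.4641, 3.0000)
after link 4: o_4 = (3.5051, 0.0178, 3.8018)
after link 5: o_5 = (4.0657, -1.4606, 2.5771)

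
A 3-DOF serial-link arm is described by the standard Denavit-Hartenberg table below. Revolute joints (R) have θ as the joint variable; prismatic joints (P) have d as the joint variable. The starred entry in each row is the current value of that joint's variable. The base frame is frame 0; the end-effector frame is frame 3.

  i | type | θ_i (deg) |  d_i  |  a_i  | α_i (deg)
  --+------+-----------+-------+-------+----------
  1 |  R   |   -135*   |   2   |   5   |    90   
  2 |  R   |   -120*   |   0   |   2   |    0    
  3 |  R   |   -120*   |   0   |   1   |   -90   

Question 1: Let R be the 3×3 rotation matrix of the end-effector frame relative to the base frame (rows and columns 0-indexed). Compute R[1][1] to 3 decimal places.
-0.707

End-effector y-axis (col 1 of R) = (0.7071,-0.7071,-0.0000)
R[1][1] = -0.7071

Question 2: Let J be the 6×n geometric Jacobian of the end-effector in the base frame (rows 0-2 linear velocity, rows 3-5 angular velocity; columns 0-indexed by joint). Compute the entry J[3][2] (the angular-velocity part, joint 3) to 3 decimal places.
-0.707

axis z_2 = (-0.7071,0.7071,0.0000); lever o_n−o_2 = (0.3536,0.3536,0.8660)
cross product → J_v[:, 2] = (0.6124,0.6124,-0.5000)
J_ω[:, 2] = z_2
entry J[3][2] = -0.7071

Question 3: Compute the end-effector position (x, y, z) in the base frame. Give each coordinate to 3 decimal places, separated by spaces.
-2.475 -2.475 1.134

after link 1: o_1 = (-3.5355, -3.5355, 2.0000)
after link 2: o_2 = (-2.8284, -2.8284, 0.2679)
after link 3: o_3 = (-2.4749, -2.4749, 1.1340)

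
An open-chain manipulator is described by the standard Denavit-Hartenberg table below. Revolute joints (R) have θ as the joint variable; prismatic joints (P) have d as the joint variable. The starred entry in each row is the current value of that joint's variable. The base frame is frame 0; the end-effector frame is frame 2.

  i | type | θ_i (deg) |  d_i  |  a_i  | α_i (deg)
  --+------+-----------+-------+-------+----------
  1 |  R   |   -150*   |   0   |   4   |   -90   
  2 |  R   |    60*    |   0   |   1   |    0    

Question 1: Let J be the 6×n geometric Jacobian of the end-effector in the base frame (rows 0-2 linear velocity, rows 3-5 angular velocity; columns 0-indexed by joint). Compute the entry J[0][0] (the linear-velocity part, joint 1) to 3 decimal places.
2.250

axis z_0 = ẑ; lever o_n−o_0 = (-3.8971,-2.2500,-0.8660)
cross product → J_v[:, 0] = (2.2500,-3.8971,0.0000)
J_ω[:, 0] = z_0
entry J[0][0] = 2.2500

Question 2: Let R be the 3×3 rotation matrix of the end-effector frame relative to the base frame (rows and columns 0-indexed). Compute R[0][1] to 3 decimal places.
0.750

End-effector y-axis (col 1 of R) = (0.7500,0.4330,-0.5000)
R[0][1] = 0.7500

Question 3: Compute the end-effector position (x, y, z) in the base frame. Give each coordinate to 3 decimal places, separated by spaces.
-3.897 -2.250 -0.866

after link 1: o_1 = (-3.4641, -2.0000, 0.0000)
after link 2: o_2 = (-3.8971, -2.2500, -0.8660)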